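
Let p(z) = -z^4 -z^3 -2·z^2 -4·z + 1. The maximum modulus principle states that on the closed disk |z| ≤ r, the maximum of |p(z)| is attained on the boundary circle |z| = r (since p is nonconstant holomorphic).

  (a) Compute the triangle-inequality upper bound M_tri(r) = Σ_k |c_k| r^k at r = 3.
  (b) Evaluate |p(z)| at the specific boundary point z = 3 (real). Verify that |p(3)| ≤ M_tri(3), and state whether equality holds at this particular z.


Coefficients: c_0 = 1, c_1 = -4, c_2 = -2, c_3 = -1, c_4 = -1. Radius r = 3.
Part (a). Triangle bound: M_tri(r) = Σ_k |c_k| r^k
  = |1|·3^0 + |-4|·3^1 + |-2|·3^2 + |-1|·3^3 + |-1|·3^4
  = 1 + 12 + 18 + 27 + 81 = 139.
This bounds M(r) := max_{|z|=r} |p(z)| from above; equality holds iff all terms c_k z^k can be made to align in phase at a single z on |z|=r.
Part (b). At z = 3 (real, on the circle |z| = r):
  p(3) = (1)·3^0 + (-4)·3^1 + (-2)·3^2 + (-1)·3^3 + (-1)·3^4 = -137.
  |p(3)| = 137.
Check: |p(3)| = 137 ≤ 139 = M_tri(3). ✓ Equality does not hold at z = 3 (the coefficients have mixed signs, so the terms do not all align in phase there).

M_tri(3) = 139; |p(3)| = 137; equality at z=3: no.


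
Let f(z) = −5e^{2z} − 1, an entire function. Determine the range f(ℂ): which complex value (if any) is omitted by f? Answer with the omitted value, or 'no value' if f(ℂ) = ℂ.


Little Picard bounds the complement of f(ℂ) to at most one point.
e^{2z} is never zero on ℂ, so -5·e^{2z} takes every value in ℂ ∖ {0}. Adding -1 shifts the range to ℂ ∖ {-1}. Thus f omits exactly the value -1.

Omitted value: -1.


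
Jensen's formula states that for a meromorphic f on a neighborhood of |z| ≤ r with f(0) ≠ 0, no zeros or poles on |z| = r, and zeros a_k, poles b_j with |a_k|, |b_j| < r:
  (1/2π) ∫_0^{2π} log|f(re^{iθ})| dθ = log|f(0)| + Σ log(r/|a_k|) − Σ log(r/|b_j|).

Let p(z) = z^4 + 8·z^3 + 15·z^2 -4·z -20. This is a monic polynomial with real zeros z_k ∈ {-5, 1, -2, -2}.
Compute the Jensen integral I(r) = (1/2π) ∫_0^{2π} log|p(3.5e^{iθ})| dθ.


Zeros: -5, -2, -2, 1; r = 3.5.
Inside |z| < r: -2, -2, 1. Outside (|z| ≥ r): -5.
p(0) = -20, so log|p(0)| = log(20) = 2.9957.
Apply Jensen: I(r) = log|p(0)| + Σ_k log(r/|z_k|), summed over zeros inside |z| < r.
  log(r/|z_k|) for z_k = 1: log(3.5/1) = 1.2528
  log(r/|z_k|) for z_k = -2: log(3.5/2) = 0.5596
  log(r/|z_k|) for z_k = -2: log(3.5/2) = 0.5596
  Outside zeros (-5) contribute nothing to the Jensen sum.
Sum over inside zeros: 2.3720.
I(r) = log|p(0)| + (inside sum) = 2.9957 + 2.3720 = 5.3677.
Note: since some zeros are outside |z| ≤ r, the simplified n·log(r) form does NOT apply — only the inside zeros contribute.

I(r) ≈ 5.3677.


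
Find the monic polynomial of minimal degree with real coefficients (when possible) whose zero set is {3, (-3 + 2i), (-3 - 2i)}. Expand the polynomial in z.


The polynomial is p(z) = ∏_{α ∈ S} (z − α), where S = {3, (-3 + 2i), (-3 - 2i)}.
Expanding the product yields: p(z) = z^3 + 3·z^2 -5·z -39.
Note conjugate pairs combine to real quadratics: (z − (-3+2i))(z − (-3−2i)) = z² + 6z + 13.
The resulting polynomial has degree 3 and real coefficients as required.

p(z) = z^3 + 3·z^2 -5·z -39.


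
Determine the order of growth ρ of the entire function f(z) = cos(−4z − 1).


cos(w) is a linear combination of e^{iw} and e^{−iw} (or e^w, e^{−w} in the hyperbolic case), so |cos(w)| ≤ e^{|w|}. With w = −4z − 1, |w| ≤ 4|z| + 1 = 4r + 1 on |z| = r, giving M(r) ≤ e^{4r + 1}, so ρ ≤ 1. On a suitable ray (z = it for sin/cos; z = t for sinh/cosh, t real → ∞), |cos(−4z − 1)| grows like e^{4|t|}/2, so ρ ≥ 1. Hence ρ = 1.
Therefore ρ = 1.

Order ρ = 1.


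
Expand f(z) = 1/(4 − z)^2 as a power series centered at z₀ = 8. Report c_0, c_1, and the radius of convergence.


Let w = z − z₀, so z = z₀ + w.
Then 4 − z = 4 − (z₀ + w) = (4 − z₀) − w = -4 − w.
f(z) = 1/(-4 − w)^2 = (1/(-4)^2) · (1 − w/(-4))^{−2}.
By the binomial series (1−u)^{−2} = Σ_{n≥0} C(n+1, 1) u^n for |u|<1, with u = w/(-4):
  c_n = C(n+1, 1) / (-4)^(n+2).
  c_0 = 1/(-4)^2 = 1/16.
  c_1 = 2/(-4)^3 = -1/32.
The series is valid for |w/d| < 1, i.e. |z − z₀| < |d|.
Radius of convergence: R = |4 − z₀| = |-4| = 4 (distance from z₀ to the singularity z = 4).

c_0 = 1/16, c_1 = -1/32; R = 4.


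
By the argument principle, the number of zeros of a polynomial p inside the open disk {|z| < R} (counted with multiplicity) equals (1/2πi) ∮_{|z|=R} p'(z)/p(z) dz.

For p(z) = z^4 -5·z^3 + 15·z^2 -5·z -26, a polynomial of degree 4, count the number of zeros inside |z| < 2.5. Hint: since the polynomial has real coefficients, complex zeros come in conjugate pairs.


The zeros of p are: -1, 2, (2 + 3i), (2 - 3i).
Their magnitudes are: 1, 2, 3.606, 3.606.
Zeros with |z| < R = 2.5: -1, 2.
Count = 2.
By the argument principle, (1/2πi) ∮_{|z|=R} p'(z)/p(z) dz equals exactly this count.

Number of zeros inside |z| < 2.5: 2.


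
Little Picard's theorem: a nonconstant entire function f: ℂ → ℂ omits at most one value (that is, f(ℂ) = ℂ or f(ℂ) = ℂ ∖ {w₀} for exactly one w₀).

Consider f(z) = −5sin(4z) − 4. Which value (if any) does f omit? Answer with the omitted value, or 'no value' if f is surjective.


Little Picard bounds the complement of f(ℂ) to at most one point.
sin is entire and surjective onto ℂ: for every w ∈ ℂ, sin(ζ) = w has a solution ζ ∈ ℂ (e.g., via the complex inverse arcsin). With ζ = 4z this gives z = ζ/(4). Then -5·sin(4z) takes every value in -5·ℂ = ℂ, and adding -4 is a bijection of ℂ. So f is surjective and omits no value. (Note: only on the real line is sin bounded by [−1, 1].)

Omitted value: no value.


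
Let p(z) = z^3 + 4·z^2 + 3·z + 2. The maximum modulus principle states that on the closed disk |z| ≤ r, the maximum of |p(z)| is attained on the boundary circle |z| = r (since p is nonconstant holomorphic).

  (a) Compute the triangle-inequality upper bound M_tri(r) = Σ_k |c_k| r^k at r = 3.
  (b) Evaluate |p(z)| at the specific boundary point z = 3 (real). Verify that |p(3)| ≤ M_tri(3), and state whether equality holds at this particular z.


Coefficients: c_0 = 2, c_1 = 3, c_2 = 4, c_3 = 1. Radius r = 3.
Part (a). Triangle bound: M_tri(r) = Σ_k |c_k| r^k
  = |2|·3^0 + |3|·3^1 + |4|·3^2 + |1|·3^3
  = 2 + 9 + 36 + 27 = 74.
This bounds M(r) := max_{|z|=r} |p(z)| from above; equality holds iff all terms c_k z^k can be made to align in phase at a single z on |z|=r.
Part (b). At z = 3 (real, on the circle |z| = r):
  p(3) = (2)·3^0 + (3)·3^1 + (4)·3^2 + (1)·3^3 = 74.
  |p(3)| = 74.
Since all nonzero coefficients share the same sign, |p(3)| = 74 = M_tri(3); the triangle bound is attained at z = 3, so in fact M(r) = 74.

M_tri(3) = 74; |p(3)| = 74; equality at z=3: yes.


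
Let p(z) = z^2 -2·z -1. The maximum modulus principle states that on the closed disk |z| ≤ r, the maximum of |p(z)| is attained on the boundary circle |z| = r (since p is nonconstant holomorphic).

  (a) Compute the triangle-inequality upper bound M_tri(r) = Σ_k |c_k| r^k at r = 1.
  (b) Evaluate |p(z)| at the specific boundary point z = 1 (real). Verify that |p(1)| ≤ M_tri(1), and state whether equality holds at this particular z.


Coefficients: c_0 = -1, c_1 = -2, c_2 = 1. Radius r = 1.
Part (a). Triangle bound: M_tri(r) = Σ_k |c_k| r^k
  = |-1|·1^0 + |-2|·1^1 + |1|·1^2
  = 1 + 2 + 1 = 4.
This bounds M(r) := max_{|z|=r} |p(z)| from above; equality holds iff all terms c_k z^k can be made to align in phase at a single z on |z|=r.
Part (b). At z = 1 (real, on the circle |z| = r):
  p(1) = (-1)·1^0 + (-2)·1^1 + (1)·1^2 = -2.
  |p(1)| = 2.
Check: |p(1)| = 2 ≤ 4 = M_tri(1). ✓ Equality does not hold at z = 1 (the coefficients have mixed signs, so the terms do not all align in phase there).

M_tri(1) = 4; |p(1)| = 2; equality at z=1: no.


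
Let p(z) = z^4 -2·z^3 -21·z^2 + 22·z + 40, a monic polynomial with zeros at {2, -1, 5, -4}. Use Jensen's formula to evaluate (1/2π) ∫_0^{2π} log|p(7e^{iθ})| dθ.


Zeros: -4, -1, 2, 5; r = 7.
Inside |z| < r: -4, -1, 2, 5. Outside (|z| ≥ r): ∅.
p(0) = 40, so log|p(0)| = log(40) = 3.6889.
Apply Jensen: I(r) = log|p(0)| + Σ_k log(r/|z_k|), summed over zeros inside |z| < r.
  log(r/|z_k|) for z_k = 2: log(7/2) = 1.2528
  log(r/|z_k|) for z_k = -1: log(7/1) = 1.9459
  log(r/|z_k|) for z_k = 5: log(7/5) = 0.3365
  log(r/|z_k|) for z_k = -4: log(7/4) = 0.5596
Sum over inside zeros: 4.0948.
I(r) = log|p(0)| + (inside sum) = 3.6889 + 4.0948 = 7.7836.
Closed form (all zeros inside, monic): I(r) = n·log(r) = 4·log(7) = 7.7836. ✓

I(r) ≈ 7.7836.


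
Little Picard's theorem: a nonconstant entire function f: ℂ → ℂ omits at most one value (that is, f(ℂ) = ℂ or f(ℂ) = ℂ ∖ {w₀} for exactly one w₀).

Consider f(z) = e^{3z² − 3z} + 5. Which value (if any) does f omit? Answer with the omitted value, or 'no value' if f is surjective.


Little Picard bounds the complement of f(ℂ) to at most one point.
The exponent g(z) = 3z² − 3z is a nonconstant polynomial, hence surjective onto ℂ. So e^{g(z)} takes every value in {e^w : w ∈ ℂ} = ℂ ∖ {0}. Adding 5 shifts the range to ℂ ∖ {5}. f omits exactly 5.

Omitted value: 5.


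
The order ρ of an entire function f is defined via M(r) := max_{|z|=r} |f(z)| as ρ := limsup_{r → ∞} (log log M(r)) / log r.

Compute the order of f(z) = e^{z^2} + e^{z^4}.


Each summand is entire of order 2 and 4 respectively (as in the single-exponential case). The order of a sum is at most the max of the orders, so ρ ≤ 4. For the lower bound: on |z|=r choose arg z so that 1z^4 is real positive; then |e^{1z^4}| = e^{1r^4} while |e^{1z^2}| ≤ e^{1r^2} = o(e^{1r^4}). So |f| ≥ e^{1r^4}(1 − o(1)) and ρ ≥ 4. Hence ρ = max(2, 4) = 4.
Therefore ρ = 4.

Order ρ = 4.


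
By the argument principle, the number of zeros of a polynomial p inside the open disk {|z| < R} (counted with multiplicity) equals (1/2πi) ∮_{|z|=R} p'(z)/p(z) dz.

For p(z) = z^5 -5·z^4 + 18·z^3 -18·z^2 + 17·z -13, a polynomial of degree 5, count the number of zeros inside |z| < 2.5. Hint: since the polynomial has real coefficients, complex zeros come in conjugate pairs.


The zeros of p are: 1, (0 + 1i), (0 - 1i), (2 + 3i), (2 - 3i).
Their magnitudes are: 1, 1, 1, 3.606, 3.606.
Zeros with |z| < R = 2.5: 1, (0 + 1i), (0 - 1i).
Count = 3.
By the argument principle, (1/2πi) ∮_{|z|=R} p'(z)/p(z) dz equals exactly this count.

Number of zeros inside |z| < 2.5: 3.


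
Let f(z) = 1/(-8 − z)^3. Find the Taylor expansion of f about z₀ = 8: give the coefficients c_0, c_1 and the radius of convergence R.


Let w = z − z₀, so z = z₀ + w.
Then -8 − z = -8 − (z₀ + w) = (-8 − z₀) − w = -16 − w.
f(z) = 1/(-16 − w)^3 = (1/(-16)^3) · (1 − w/(-16))^{−3}.
By the binomial series (1−u)^{−3} = Σ_{n≥0} C(n+2, 2) u^n for |u|<1, with u = w/(-16):
  c_n = C(n+2, 2) / (-16)^(n+3).
  c_0 = 1/(-16)^3 = -1/4096.
  c_1 = 3/(-16)^4 = 3/65536.
The series is valid for |w/d| < 1, i.e. |z − z₀| < |d|.
Radius of convergence: R = |-8 − z₀| = |-16| = 16 (distance from z₀ to the singularity z = -8).

c_0 = -1/4096, c_1 = 3/65536; R = 16.


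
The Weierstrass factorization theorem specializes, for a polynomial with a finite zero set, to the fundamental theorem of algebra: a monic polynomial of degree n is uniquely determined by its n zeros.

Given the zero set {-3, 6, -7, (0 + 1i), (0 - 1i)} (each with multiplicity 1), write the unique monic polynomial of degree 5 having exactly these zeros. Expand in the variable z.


The polynomial is p(z) = ∏_{α ∈ S} (z − α), where S = {-3, 6, -7, (0 + 1i), (0 - 1i)}.
Expanding the product yields: p(z) = z^5 + 4·z^4 -38·z^3 -122·z^2 -39·z -126.
Note conjugate pairs combine to real quadratics: (z − (0+1i))(z − (0−1i)) = z² + 1.
The resulting polynomial has degree 5 and real coefficients as required.

p(z) = z^5 + 4·z^4 -38·z^3 -122·z^2 -39·z -126.


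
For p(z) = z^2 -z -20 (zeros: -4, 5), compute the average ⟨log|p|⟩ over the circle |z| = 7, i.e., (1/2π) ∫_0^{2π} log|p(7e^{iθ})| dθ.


Zeros: -4, 5; r = 7.
Inside |z| < r: -4, 5. Outside (|z| ≥ r): ∅.
p(0) = -20, so log|p(0)| = log(20) = 2.9957.
Apply Jensen: I(r) = log|p(0)| + Σ_k log(r/|z_k|), summed over zeros inside |z| < r.
  log(r/|z_k|) for z_k = -4: log(7/4) = 0.5596
  log(r/|z_k|) for z_k = 5: log(7/5) = 0.3365
Sum over inside zeros: 0.8961.
I(r) = log|p(0)| + (inside sum) = 2.9957 + 0.8961 = 3.8918.
Closed form (all zeros inside, monic): I(r) = n·log(r) = 2·log(7) = 3.8918. ✓

I(r) ≈ 3.8918.


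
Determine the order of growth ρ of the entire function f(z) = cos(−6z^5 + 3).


Write cos(w) = (e^{iw} ± e^{−iw})/(2 or 2i), so |cos(w)| ≤ e^{|w|}. With w = −6z^5 + 3, |w| ≤ 6r^5 + 3 on |z|=r, giving M(r) ≤ e^{6r^5 + 3} and ρ ≤ 5. For the lower bound, choose z on |z|=r with -6z^5 purely imaginary of modulus 6r^5; then |cos(−6z^5 + 3)| grows like e^{6r^5}/2, so ρ ≥ 5. Hence ρ = 5.
Therefore ρ = 5.

Order ρ = 5.


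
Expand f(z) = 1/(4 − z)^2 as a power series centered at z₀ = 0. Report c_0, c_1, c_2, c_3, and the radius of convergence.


Let w = z − z₀, so z = z₀ + w.
Then 4 − z = 4 − (z₀ + w) = (4 − z₀) − w = 4 − w.
f(z) = 1/(4 − w)^2 = (1/(4)^2) · (1 − w/(4))^{−2}.
By the binomial series (1−u)^{−2} = Σ_{n≥0} C(n+1, 1) u^n for |u|<1, with u = w/(4):
  c_n = C(n+1, 1) / (4)^(n+2).
  c_0 = 1/(4)^2 = 1/16.
  c_1 = 2/(4)^3 = 1/32.
  c_2 = 3/(4)^4 = 3/256.
  c_3 = 4/(4)^5 = 1/256.
The series is valid for |w/d| < 1, i.e. |z − z₀| < |d|.
Radius of convergence: R = |4 − z₀| = |4| = 4 (distance from z₀ to the singularity z = 4).

c_0 = 1/16, c_1 = 1/32, c_2 = 3/256, c_3 = 1/256; R = 4.


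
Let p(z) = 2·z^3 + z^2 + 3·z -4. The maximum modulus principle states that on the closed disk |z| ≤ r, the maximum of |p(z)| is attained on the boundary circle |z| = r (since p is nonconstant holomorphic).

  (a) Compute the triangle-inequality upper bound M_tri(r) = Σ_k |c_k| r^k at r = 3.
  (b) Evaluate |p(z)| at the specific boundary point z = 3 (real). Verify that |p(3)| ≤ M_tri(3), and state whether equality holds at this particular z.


Coefficients: c_0 = -4, c_1 = 3, c_2 = 1, c_3 = 2. Radius r = 3.
Part (a). Triangle bound: M_tri(r) = Σ_k |c_k| r^k
  = |-4|·3^0 + |3|·3^1 + |1|·3^2 + |2|·3^3
  = 4 + 9 + 9 + 54 = 76.
This bounds M(r) := max_{|z|=r} |p(z)| from above; equality holds iff all terms c_k z^k can be made to align in phase at a single z on |z|=r.
Part (b). At z = 3 (real, on the circle |z| = r):
  p(3) = (-4)·3^0 + (3)·3^1 + (1)·3^2 + (2)·3^3 = 68.
  |p(3)| = 68.
Check: |p(3)| = 68 ≤ 76 = M_tri(3). ✓ Equality does not hold at z = 3 (the coefficients have mixed signs, so the terms do not all align in phase there).

M_tri(3) = 76; |p(3)| = 68; equality at z=3: no.


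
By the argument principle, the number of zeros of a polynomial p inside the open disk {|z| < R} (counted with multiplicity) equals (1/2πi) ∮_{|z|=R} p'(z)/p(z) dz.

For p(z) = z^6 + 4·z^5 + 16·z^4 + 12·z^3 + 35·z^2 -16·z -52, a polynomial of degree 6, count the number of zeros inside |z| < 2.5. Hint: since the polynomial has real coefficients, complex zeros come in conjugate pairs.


The zeros of p are: (-2 + 3i), (-2 - 3i), 1, (0 + 2i), (0 - 2i), -1.
Their magnitudes are: 3.606, 3.606, 1, 2, 2, 1.
Zeros with |z| < R = 2.5: 1, (0 + 2i), (0 - 2i), -1.
Count = 4.
By the argument principle, (1/2πi) ∮_{|z|=R} p'(z)/p(z) dz equals exactly this count.

Number of zeros inside |z| < 2.5: 4.


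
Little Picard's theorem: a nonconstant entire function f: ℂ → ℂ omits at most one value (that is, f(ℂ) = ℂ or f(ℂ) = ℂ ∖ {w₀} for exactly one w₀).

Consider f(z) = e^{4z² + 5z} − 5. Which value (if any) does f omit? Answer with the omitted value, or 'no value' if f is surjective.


Little Picard bounds the complement of f(ℂ) to at most one point.
The exponent g(z) = 4z² + 5z is a nonconstant polynomial, hence surjective onto ℂ. So e^{g(z)} takes every value in {e^w : w ∈ ℂ} = ℂ ∖ {0}. Adding -5 shifts the range to ℂ ∖ {-5}. f omits exactly -5.

Omitted value: -5.


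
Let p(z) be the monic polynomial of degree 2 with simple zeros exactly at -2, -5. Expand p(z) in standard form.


The polynomial is p(z) = ∏_{α ∈ S} (z − α), where S = {-2, -5}.
Expanding the product yields: p(z) = z^2 + 7·z + 10.
The resulting polynomial has degree 2 and real coefficients as required.

p(z) = z^2 + 7·z + 10.


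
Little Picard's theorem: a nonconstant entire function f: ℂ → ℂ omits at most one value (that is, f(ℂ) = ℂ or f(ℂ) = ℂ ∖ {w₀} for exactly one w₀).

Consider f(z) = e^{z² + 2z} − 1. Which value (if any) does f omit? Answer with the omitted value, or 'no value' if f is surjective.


Little Picard bounds the complement of f(ℂ) to at most one point.
The exponent g(z) = z² + 2z is a nonconstant polynomial, hence surjective onto ℂ. So e^{g(z)} takes every value in {e^w : w ∈ ℂ} = ℂ ∖ {0}. Adding -1 shifts the range to ℂ ∖ {-1}. f omits exactly -1.

Omitted value: -1.


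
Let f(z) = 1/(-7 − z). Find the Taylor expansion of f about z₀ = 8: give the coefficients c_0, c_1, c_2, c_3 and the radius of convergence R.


Let w = z − z₀, so z = z₀ + w.
Then -7 − z = -7 − (z₀ + w) = (-7 − z₀) − w = -15 − w.
f(z) = 1/(-15 − w) = (1/(-15)) · 1/(1 − w/(-15)) = Σ_{n≥0} w^n / (-15)^(n+1).
So c_n = 1/(-15)^(n+1):
  c_0 = 1/(-15)^1 = -1/15.
  c_1 = 1/(-15)^2 = 1/225.
  c_2 = 1/(-15)^3 = -1/3375.
  c_3 = 1/(-15)^4 = 1/50625.
The series is valid for |w/d| < 1, i.e. |z − z₀| < |d|.
Radius of convergence: R = |-7 − z₀| = |-15| = 15 (distance from z₀ to the singularity z = -7).

c_0 = -1/15, c_1 = 1/225, c_2 = -1/3375, c_3 = 1/50625; R = 15.


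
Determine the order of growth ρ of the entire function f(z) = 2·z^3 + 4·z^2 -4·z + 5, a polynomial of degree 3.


|f(z)| ≤ Σ|c_k|·r^k = O(r^3) as r → ∞. Polynomial growth is O(e^{r^ε}) for every ε > 0 (since r^3/e^{r^ε} → 0), so ρ ≤ ε for all ε > 0, i.e. ρ = 0. Every nonconstant polynomial has order 0.
Therefore ρ = 0.

Order ρ = 0.


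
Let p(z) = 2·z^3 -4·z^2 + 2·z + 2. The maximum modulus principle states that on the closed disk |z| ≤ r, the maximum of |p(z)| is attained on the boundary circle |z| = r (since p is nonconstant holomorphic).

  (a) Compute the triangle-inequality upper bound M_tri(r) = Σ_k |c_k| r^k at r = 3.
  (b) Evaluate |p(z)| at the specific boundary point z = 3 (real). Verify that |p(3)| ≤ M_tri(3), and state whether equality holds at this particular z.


Coefficients: c_0 = 2, c_1 = 2, c_2 = -4, c_3 = 2. Radius r = 3.
Part (a). Triangle bound: M_tri(r) = Σ_k |c_k| r^k
  = |2|·3^0 + |2|·3^1 + |-4|·3^2 + |2|·3^3
  = 2 + 6 + 36 + 54 = 98.
This bounds M(r) := max_{|z|=r} |p(z)| from above; equality holds iff all terms c_k z^k can be made to align in phase at a single z on |z|=r.
Part (b). At z = 3 (real, on the circle |z| = r):
  p(3) = (2)·3^0 + (2)·3^1 + (-4)·3^2 + (2)·3^3 = 26.
  |p(3)| = 26.
Check: |p(3)| = 26 ≤ 98 = M_tri(3). ✓ Equality does not hold at z = 3 (the coefficients have mixed signs, so the terms do not all align in phase there).

M_tri(3) = 98; |p(3)| = 26; equality at z=3: no.


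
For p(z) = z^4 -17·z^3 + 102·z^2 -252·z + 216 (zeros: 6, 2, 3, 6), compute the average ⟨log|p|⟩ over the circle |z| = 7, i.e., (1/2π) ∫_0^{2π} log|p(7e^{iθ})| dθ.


Zeros: 2, 3, 6, 6; r = 7.
Inside |z| < r: 2, 3, 6, 6. Outside (|z| ≥ r): ∅.
p(0) = 216, so log|p(0)| = log(216) = 5.3753.
Apply Jensen: I(r) = log|p(0)| + Σ_k log(r/|z_k|), summed over zeros inside |z| < r.
  log(r/|z_k|) for z_k = 6: log(7/6) = 0.1542
  log(r/|z_k|) for z_k = 2: log(7/2) = 1.2528
  log(r/|z_k|) for z_k = 3: log(7/3) = 0.8473
  log(r/|z_k|) for z_k = 6: log(7/6) = 0.1542
Sum over inside zeros: 2.4084.
I(r) = log|p(0)| + (inside sum) = 5.3753 + 2.4084 = 7.7836.
Closed form (all zeros inside, monic): I(r) = n·log(r) = 4·log(7) = 7.7836. ✓

I(r) ≈ 7.7836.


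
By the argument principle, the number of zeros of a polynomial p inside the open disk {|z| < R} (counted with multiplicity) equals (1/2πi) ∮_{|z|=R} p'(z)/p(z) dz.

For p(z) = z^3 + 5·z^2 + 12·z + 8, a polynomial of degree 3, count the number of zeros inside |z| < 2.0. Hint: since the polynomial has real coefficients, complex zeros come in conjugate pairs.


The zeros of p are: (-2 + 2i), (-2 - 2i), -1.
Their magnitudes are: 2.828, 2.828, 1.
Zeros with |z| < R = 2.0: -1.
Count = 1.
By the argument principle, (1/2πi) ∮_{|z|=R} p'(z)/p(z) dz equals exactly this count.

Number of zeros inside |z| < 2.0: 1.


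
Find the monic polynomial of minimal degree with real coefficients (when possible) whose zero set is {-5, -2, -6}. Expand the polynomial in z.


The polynomial is p(z) = ∏_{α ∈ S} (z − α), where S = {-5, -2, -6}.
Expanding the product yields: p(z) = z^3 + 13·z^2 + 52·z + 60.
The resulting polynomial has degree 3 and real coefficients as required.

p(z) = z^3 + 13·z^2 + 52·z + 60.


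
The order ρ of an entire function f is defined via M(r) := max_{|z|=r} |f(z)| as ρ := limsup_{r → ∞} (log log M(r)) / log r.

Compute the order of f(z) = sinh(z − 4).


sinh(w) is a linear combination of e^{iw} and e^{−iw} (or e^w, e^{−w} in the hyperbolic case), so |sinh(w)| ≤ e^{|w|}. With w = z − 4, |w| ≤ 1|z| + 4 = 1r + 4 on |z| = r, giving M(r) ≤ e^{1r + 4}, so ρ ≤ 1. On a suitable ray (z = it for sin/cos; z = t for sinh/cosh, t real → ∞), |sinh(z − 4)| grows like e^{1|t|}/2, so ρ ≥ 1. Hence ρ = 1.
Therefore ρ = 1.

Order ρ = 1.


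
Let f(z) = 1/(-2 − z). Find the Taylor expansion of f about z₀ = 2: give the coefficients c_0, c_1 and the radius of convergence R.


Let w = z − z₀, so z = z₀ + w.
Then -2 − z = -2 − (z₀ + w) = (-2 − z₀) − w = -4 − w.
f(z) = 1/(-4 − w) = (1/(-4)) · 1/(1 − w/(-4)) = Σ_{n≥0} w^n / (-4)^(n+1).
So c_n = 1/(-4)^(n+1):
  c_0 = 1/(-4)^1 = -1/4.
  c_1 = 1/(-4)^2 = 1/16.
The series is valid for |w/d| < 1, i.e. |z − z₀| < |d|.
Radius of convergence: R = |-2 − z₀| = |-4| = 4 (distance from z₀ to the singularity z = -2).

c_0 = -1/4, c_1 = 1/16; R = 4.


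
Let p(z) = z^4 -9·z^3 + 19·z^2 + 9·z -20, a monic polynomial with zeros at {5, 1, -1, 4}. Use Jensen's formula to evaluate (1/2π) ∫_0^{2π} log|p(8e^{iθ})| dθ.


Zeros: -1, 1, 4, 5; r = 8.
Inside |z| < r: -1, 1, 4, 5. Outside (|z| ≥ r): ∅.
p(0) = -20, so log|p(0)| = log(20) = 2.9957.
Apply Jensen: I(r) = log|p(0)| + Σ_k log(r/|z_k|), summed over zeros inside |z| < r.
  log(r/|z_k|) for z_k = 5: log(8/5) = 0.4700
  log(r/|z_k|) for z_k = 1: log(8/1) = 2.0794
  log(r/|z_k|) for z_k = -1: log(8/1) = 2.0794
  log(r/|z_k|) for z_k = 4: log(8/4) = 0.6931
Sum over inside zeros: 5.3220.
I(r) = log|p(0)| + (inside sum) = 2.9957 + 5.3220 = 8.3178.
Closed form (all zeros inside, monic): I(r) = n·log(r) = 4·log(8) = 8.3178. ✓

I(r) ≈ 8.3178.


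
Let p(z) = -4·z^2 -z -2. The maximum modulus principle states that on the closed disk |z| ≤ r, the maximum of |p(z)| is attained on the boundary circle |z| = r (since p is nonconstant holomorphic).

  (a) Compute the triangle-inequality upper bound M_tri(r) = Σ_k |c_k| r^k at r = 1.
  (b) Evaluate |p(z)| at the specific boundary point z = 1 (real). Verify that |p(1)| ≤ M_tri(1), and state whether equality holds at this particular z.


Coefficients: c_0 = -2, c_1 = -1, c_2 = -4. Radius r = 1.
Part (a). Triangle bound: M_tri(r) = Σ_k |c_k| r^k
  = |-2|·1^0 + |-1|·1^1 + |-4|·1^2
  = 2 + 1 + 4 = 7.
This bounds M(r) := max_{|z|=r} |p(z)| from above; equality holds iff all terms c_k z^k can be made to align in phase at a single z on |z|=r.
Part (b). At z = 1 (real, on the circle |z| = r):
  p(1) = (-2)·1^0 + (-1)·1^1 + (-4)·1^2 = -7.
  |p(1)| = 7.
Since all nonzero coefficients share the same sign, |p(1)| = 7 = M_tri(1); the triangle bound is attained at z = 1, so in fact M(r) = 7.

M_tri(1) = 7; |p(1)| = 7; equality at z=1: yes.


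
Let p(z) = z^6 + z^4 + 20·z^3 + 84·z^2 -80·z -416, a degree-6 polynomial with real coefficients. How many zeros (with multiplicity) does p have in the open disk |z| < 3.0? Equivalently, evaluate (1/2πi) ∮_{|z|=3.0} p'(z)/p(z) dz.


The zeros of p are: 2, -2, (2 + 3i), (2 - 3i), (-2 + 2i), (-2 - 2i).
Their magnitudes are: 2, 2, 3.606, 3.606, 2.828, 2.828.
Zeros with |z| < R = 3.0: 2, -2, (-2 + 2i), (-2 - 2i).
Count = 4.
By the argument principle, (1/2πi) ∮_{|z|=R} p'(z)/p(z) dz equals exactly this count.

Number of zeros inside |z| < 3.0: 4.


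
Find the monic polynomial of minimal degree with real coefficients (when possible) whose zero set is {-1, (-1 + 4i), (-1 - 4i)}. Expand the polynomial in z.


The polynomial is p(z) = ∏_{α ∈ S} (z − α), where S = {-1, (-1 + 4i), (-1 - 4i)}.
Expanding the product yields: p(z) = z^3 + 3·z^2 + 19·z + 17.
Note conjugate pairs combine to real quadratics: (z − (-1+4i))(z − (-1−4i)) = z² + 2z + 17.
The resulting polynomial has degree 3 and real coefficients as required.

p(z) = z^3 + 3·z^2 + 19·z + 17.


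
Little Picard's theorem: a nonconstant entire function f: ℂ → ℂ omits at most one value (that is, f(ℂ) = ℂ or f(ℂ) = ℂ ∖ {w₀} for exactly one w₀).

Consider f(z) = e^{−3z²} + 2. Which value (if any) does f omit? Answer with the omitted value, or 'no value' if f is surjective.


Little Picard bounds the complement of f(ℂ) to at most one point.
The exponent g(z) = −3z² is a nonconstant polynomial, hence surjective onto ℂ. So e^{g(z)} takes every value in {e^w : w ∈ ℂ} = ℂ ∖ {0}. Adding 2 shifts the range to ℂ ∖ {2}. f omits exactly 2.

Omitted value: 2.


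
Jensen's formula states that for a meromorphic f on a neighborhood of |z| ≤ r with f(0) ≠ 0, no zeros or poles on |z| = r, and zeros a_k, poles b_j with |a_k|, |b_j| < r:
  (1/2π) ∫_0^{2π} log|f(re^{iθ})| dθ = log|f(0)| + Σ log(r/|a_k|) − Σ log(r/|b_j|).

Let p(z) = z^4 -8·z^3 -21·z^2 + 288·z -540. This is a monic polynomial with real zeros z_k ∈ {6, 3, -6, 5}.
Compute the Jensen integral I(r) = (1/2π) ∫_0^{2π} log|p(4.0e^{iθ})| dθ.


Zeros: -6, 3, 5, 6; r = 4.0.
Inside |z| < r: 3. Outside (|z| ≥ r): -6, 5, 6.
p(0) = -540, so log|p(0)| = log(540) = 6.2916.
Apply Jensen: I(r) = log|p(0)| + Σ_k log(r/|z_k|), summed over zeros inside |z| < r.
  log(r/|z_k|) for z_k = 3: log(4.0/3) = 0.2877
  Outside zeros (-6, 5, 6) contribute nothing to the Jensen sum.
Sum over inside zeros: 0.2877.
I(r) = log|p(0)| + (inside sum) = 6.2916 + 0.2877 = 6.5793.
Note: since some zeros are outside |z| ≤ r, the simplified n·log(r) form does NOT apply — only the inside zeros contribute.

I(r) ≈ 6.5793.


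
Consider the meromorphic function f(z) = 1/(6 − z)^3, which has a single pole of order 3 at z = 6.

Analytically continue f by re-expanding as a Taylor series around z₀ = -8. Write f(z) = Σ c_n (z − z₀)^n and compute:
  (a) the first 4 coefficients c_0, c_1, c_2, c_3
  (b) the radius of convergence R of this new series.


Let w = z − z₀, so z = z₀ + w.
Then 6 − z = 6 − (z₀ + w) = (6 − z₀) − w = 14 − w.
f(z) = 1/(14 − w)^3 = (1/(14)^3) · (1 − w/(14))^{−3}.
By the binomial series (1−u)^{−3} = Σ_{n≥0} C(n+2, 2) u^n for |u|<1, with u = w/(14):
  c_n = C(n+2, 2) / (14)^(n+3).
  c_0 = 1/(14)^3 = 1/2744.
  c_1 = 3/(14)^4 = 3/38416.
  c_2 = 6/(14)^5 = 3/268912.
  c_3 = 10/(14)^6 = 5/3764768.
The series is valid for |w/d| < 1, i.e. |z − z₀| < |d|.
Radius of convergence: R = |6 − z₀| = |14| = 14 (distance from z₀ to the singularity z = 6).

c_0 = 1/2744, c_1 = 3/38416, c_2 = 3/268912, c_3 = 5/3764768; R = 14.


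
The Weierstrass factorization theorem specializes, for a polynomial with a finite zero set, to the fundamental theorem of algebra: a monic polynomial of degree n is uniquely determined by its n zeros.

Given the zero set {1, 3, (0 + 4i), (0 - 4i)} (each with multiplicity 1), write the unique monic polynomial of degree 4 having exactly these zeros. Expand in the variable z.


The polynomial is p(z) = ∏_{α ∈ S} (z − α), where S = {1, 3, (0 + 4i), (0 - 4i)}.
Expanding the product yields: p(z) = z^4 -4·z^3 + 19·z^2 -64·z + 48.
Note conjugate pairs combine to real quadratics: (z − (0+4i))(z − (0−4i)) = z² + 16.
The resulting polynomial has degree 4 and real coefficients as required.

p(z) = z^4 -4·z^3 + 19·z^2 -64·z + 48.


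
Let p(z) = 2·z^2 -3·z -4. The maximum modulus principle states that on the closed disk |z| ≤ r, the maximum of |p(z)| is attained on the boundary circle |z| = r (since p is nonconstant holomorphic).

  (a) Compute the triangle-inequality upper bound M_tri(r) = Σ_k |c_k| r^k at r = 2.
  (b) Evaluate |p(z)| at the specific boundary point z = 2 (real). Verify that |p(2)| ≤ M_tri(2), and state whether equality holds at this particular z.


Coefficients: c_0 = -4, c_1 = -3, c_2 = 2. Radius r = 2.
Part (a). Triangle bound: M_tri(r) = Σ_k |c_k| r^k
  = |-4|·2^0 + |-3|·2^1 + |2|·2^2
  = 4 + 6 + 8 = 18.
This bounds M(r) := max_{|z|=r} |p(z)| from above; equality holds iff all terms c_k z^k can be made to align in phase at a single z on |z|=r.
Part (b). At z = 2 (real, on the circle |z| = r):
  p(2) = (-4)·2^0 + (-3)·2^1 + (2)·2^2 = -2.
  |p(2)| = 2.
Check: |p(2)| = 2 ≤ 18 = M_tri(2). ✓ Equality does not hold at z = 2 (the coefficients have mixed signs, so the terms do not all align in phase there).

M_tri(2) = 18; |p(2)| = 2; equality at z=2: no.


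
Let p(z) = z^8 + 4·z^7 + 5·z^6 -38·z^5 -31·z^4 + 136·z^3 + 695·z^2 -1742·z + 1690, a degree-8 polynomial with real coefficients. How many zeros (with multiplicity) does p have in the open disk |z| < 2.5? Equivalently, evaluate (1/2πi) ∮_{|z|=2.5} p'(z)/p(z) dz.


The zeros of p are: (2 + 1i), (2 - 1i), (-2 + 3i), (-2 - 3i), (1 + 1i), (1 - 1i), (-3 + 2i), (-3 - 2i).
Their magnitudes are: 2.236, 2.236, 3.606, 3.606, 1.414, 1.414, 3.606, 3.606.
Zeros with |z| < R = 2.5: (2 + 1i), (2 - 1i), (1 + 1i), (1 - 1i).
Count = 4.
By the argument principle, (1/2πi) ∮_{|z|=R} p'(z)/p(z) dz equals exactly this count.

Number of zeros inside |z| < 2.5: 4.


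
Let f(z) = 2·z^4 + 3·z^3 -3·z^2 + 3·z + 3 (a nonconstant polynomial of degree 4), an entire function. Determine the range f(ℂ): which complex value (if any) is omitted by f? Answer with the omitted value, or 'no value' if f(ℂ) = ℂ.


Little Picard bounds the complement of f(ℂ) to at most one point.
For every w ∈ ℂ, the equation p(z) − w = 0 is a nonconstant polynomial in z and hence has at least one root by the fundamental theorem of algebra. So p is surjective onto ℂ, omitting no value.

Omitted value: no value.


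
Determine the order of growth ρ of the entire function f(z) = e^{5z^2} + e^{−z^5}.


Each summand is entire of order 2 and 5 respectively (as in the single-exponential case). The order of a sum is at most the max of the orders, so ρ ≤ 5. For the lower bound: on |z|=r choose arg z so that -1z^5 is real positive; then |e^{-1z^5}| = e^{1r^5} while |e^{5z^2}| ≤ e^{5r^2} = o(e^{1r^5}). So |f| ≥ e^{1r^5}(1 − o(1)) and ρ ≥ 5. Hence ρ = max(2, 5) = 5.
Therefore ρ = 5.

Order ρ = 5.


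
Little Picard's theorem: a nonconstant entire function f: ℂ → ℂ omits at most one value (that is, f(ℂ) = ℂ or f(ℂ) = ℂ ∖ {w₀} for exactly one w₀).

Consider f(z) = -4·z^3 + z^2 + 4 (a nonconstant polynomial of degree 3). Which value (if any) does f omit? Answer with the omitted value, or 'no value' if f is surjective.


Little Picard bounds the complement of f(ℂ) to at most one point.
For every w ∈ ℂ, the equation p(z) − w = 0 is a nonconstant polynomial in z and hence has at least one root by the fundamental theorem of algebra. So p is surjective onto ℂ, omitting no value.

Omitted value: no value.


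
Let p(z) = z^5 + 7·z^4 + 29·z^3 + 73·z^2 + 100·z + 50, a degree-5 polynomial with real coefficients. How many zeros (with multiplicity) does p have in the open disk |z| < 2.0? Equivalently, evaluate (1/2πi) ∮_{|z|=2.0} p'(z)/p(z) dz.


The zeros of p are: (-2 + 1i), (-2 - 1i), (-1 + 3i), (-1 - 3i), -1.
Their magnitudes are: 2.236, 2.236, 3.162, 3.162, 1.
Zeros with |z| < R = 2.0: -1.
Count = 1.
By the argument principle, (1/2πi) ∮_{|z|=R} p'(z)/p(z) dz equals exactly this count.

Number of zeros inside |z| < 2.0: 1.


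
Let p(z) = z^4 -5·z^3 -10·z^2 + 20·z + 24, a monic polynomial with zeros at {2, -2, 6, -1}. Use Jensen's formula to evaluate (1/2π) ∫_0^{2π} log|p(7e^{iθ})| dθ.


Zeros: -2, -1, 2, 6; r = 7.
Inside |z| < r: -2, -1, 2, 6. Outside (|z| ≥ r): ∅.
p(0) = 24, so log|p(0)| = log(24) = 3.1781.
Apply Jensen: I(r) = log|p(0)| + Σ_k log(r/|z_k|), summed over zeros inside |z| < r.
  log(r/|z_k|) for z_k = 2: log(7/2) = 1.2528
  log(r/|z_k|) for z_k = -2: log(7/2) = 1.2528
  log(r/|z_k|) for z_k = 6: log(7/6) = 0.1542
  log(r/|z_k|) for z_k = -1: log(7/1) = 1.9459
Sum over inside zeros: 4.6056.
I(r) = log|p(0)| + (inside sum) = 3.1781 + 4.6056 = 7.7836.
Closed form (all zeros inside, monic): I(r) = n·log(r) = 4·log(7) = 7.7836. ✓

I(r) ≈ 7.7836.


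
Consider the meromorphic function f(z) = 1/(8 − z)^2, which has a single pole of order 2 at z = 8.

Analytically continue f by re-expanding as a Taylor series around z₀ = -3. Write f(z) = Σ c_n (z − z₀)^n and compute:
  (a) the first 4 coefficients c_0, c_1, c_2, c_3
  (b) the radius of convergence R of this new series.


Let w = z − z₀, so z = z₀ + w.
Then 8 − z = 8 − (z₀ + w) = (8 − z₀) − w = 11 − w.
f(z) = 1/(11 − w)^2 = (1/(11)^2) · (1 − w/(11))^{−2}.
By the binomial series (1−u)^{−2} = Σ_{n≥0} C(n+1, 1) u^n for |u|<1, with u = w/(11):
  c_n = C(n+1, 1) / (11)^(n+2).
  c_0 = 1/(11)^2 = 1/121.
  c_1 = 2/(11)^3 = 2/1331.
  c_2 = 3/(11)^4 = 3/14641.
  c_3 = 4/(11)^5 = 4/161051.
The series is valid for |w/d| < 1, i.e. |z − z₀| < |d|.
Radius of convergence: R = |8 − z₀| = |11| = 11 (distance from z₀ to the singularity z = 8).

c_0 = 1/121, c_1 = 2/1331, c_2 = 3/14641, c_3 = 4/161051; R = 11.


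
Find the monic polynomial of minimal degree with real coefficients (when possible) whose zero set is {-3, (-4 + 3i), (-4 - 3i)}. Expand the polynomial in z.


The polynomial is p(z) = ∏_{α ∈ S} (z − α), where S = {-3, (-4 + 3i), (-4 - 3i)}.
Expanding the product yields: p(z) = z^3 + 11·z^2 + 49·z + 75.
Note conjugate pairs combine to real quadratics: (z − (-4+3i))(z − (-4−3i)) = z² + 8z + 25.
The resulting polynomial has degree 3 and real coefficients as required.

p(z) = z^3 + 11·z^2 + 49·z + 75.


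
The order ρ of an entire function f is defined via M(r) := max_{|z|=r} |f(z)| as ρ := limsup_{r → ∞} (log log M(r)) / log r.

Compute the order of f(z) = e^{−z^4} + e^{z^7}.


Each summand is entire of order 4 and 7 respectively (as in the single-exponential case). The order of a sum is at most the max of the orders, so ρ ≤ 7. For the lower bound: on |z|=r choose arg z so that 1z^7 is real positive; then |e^{1z^7}| = e^{1r^7} while |e^{-1z^4}| ≤ e^{1r^4} = o(e^{1r^7}). So |f| ≥ e^{1r^7}(1 − o(1)) and ρ ≥ 7. Hence ρ = max(4, 7) = 7.
Therefore ρ = 7.

Order ρ = 7.


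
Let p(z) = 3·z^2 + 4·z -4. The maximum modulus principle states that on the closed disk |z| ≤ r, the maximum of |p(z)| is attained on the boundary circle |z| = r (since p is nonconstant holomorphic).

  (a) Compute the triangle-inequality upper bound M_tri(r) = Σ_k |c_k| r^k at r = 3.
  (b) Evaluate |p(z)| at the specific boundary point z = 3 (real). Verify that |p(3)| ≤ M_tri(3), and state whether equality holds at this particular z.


Coefficients: c_0 = -4, c_1 = 4, c_2 = 3. Radius r = 3.
Part (a). Triangle bound: M_tri(r) = Σ_k |c_k| r^k
  = |-4|·3^0 + |4|·3^1 + |3|·3^2
  = 4 + 12 + 27 = 43.
This bounds M(r) := max_{|z|=r} |p(z)| from above; equality holds iff all terms c_k z^k can be made to align in phase at a single z on |z|=r.
Part (b). At z = 3 (real, on the circle |z| = r):
  p(3) = (-4)·3^0 + (4)·3^1 + (3)·3^2 = 35.
  |p(3)| = 35.
Check: |p(3)| = 35 ≤ 43 = M_tri(3). ✓ Equality does not hold at z = 3 (the coefficients have mixed signs, so the terms do not all align in phase there).

M_tri(3) = 43; |p(3)| = 35; equality at z=3: no.


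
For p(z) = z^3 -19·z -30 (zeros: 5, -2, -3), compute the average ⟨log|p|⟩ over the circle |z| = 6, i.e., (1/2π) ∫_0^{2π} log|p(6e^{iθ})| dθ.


Zeros: -3, -2, 5; r = 6.
Inside |z| < r: -3, -2, 5. Outside (|z| ≥ r): ∅.
p(0) = -30, so log|p(0)| = log(30) = 3.4012.
Apply Jensen: I(r) = log|p(0)| + Σ_k log(r/|z_k|), summed over zeros inside |z| < r.
  log(r/|z_k|) for z_k = 5: log(6/5) = 0.1823
  log(r/|z_k|) for z_k = -2: log(6/2) = 1.0986
  log(r/|z_k|) for z_k = -3: log(6/3) = 0.6931
Sum over inside zeros: 1.9741.
I(r) = log|p(0)| + (inside sum) = 3.4012 + 1.9741 = 5.3753.
Closed form (all zeros inside, monic): I(r) = n·log(r) = 3·log(6) = 5.3753. ✓

I(r) ≈ 5.3753.


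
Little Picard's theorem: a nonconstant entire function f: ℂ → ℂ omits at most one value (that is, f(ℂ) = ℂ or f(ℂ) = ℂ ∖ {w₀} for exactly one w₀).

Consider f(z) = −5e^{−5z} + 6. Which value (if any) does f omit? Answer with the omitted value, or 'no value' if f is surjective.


Little Picard bounds the complement of f(ℂ) to at most one point.
e^{−5z} is never zero on ℂ, so -5·e^{−5z} takes every value in ℂ ∖ {0}. Adding 6 shifts the range to ℂ ∖ {6}. Thus f omits exactly the value 6.

Omitted value: 6.


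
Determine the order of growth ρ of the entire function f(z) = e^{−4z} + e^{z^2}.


Each summand is entire of order 1 and 2 respectively (as in the single-exponential case). The order of a sum is at most the max of the orders, so ρ ≤ 2. For the lower bound: on |z|=r choose arg z so that 1z^2 is real positive; then |e^{1z^2}| = e^{1r^2} while |e^{-4z}| ≤ e^{4r^1} = o(e^{1r^2}). So |f| ≥ e^{1r^2}(1 − o(1)) and ρ ≥ 2. Hence ρ = max(1, 2) = 2.
Therefore ρ = 2.

Order ρ = 2.


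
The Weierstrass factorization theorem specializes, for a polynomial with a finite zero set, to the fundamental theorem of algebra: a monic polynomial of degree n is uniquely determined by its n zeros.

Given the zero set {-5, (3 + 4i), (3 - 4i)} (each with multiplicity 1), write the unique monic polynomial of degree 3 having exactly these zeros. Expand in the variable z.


The polynomial is p(z) = ∏_{α ∈ S} (z − α), where S = {-5, (3 + 4i), (3 - 4i)}.
Expanding the product yields: p(z) = z^3 -z^2 -5·z + 125.
Note conjugate pairs combine to real quadratics: (z − (3+4i))(z − (3−4i)) = z² − 6z + 25.
The resulting polynomial has degree 3 and real coefficients as required.

p(z) = z^3 -z^2 -5·z + 125.


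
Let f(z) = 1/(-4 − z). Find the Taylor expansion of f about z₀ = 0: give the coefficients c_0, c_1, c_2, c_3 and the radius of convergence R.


Let w = z − z₀, so z = z₀ + w.
Then -4 − z = -4 − (z₀ + w) = (-4 − z₀) − w = -4 − w.
f(z) = 1/(-4 − w) = (1/(-4)) · 1/(1 − w/(-4)) = Σ_{n≥0} w^n / (-4)^(n+1).
So c_n = 1/(-4)^(n+1):
  c_0 = 1/(-4)^1 = -1/4.
  c_1 = 1/(-4)^2 = 1/16.
  c_2 = 1/(-4)^3 = -1/64.
  c_3 = 1/(-4)^4 = 1/256.
The series is valid for |w/d| < 1, i.e. |z − z₀| < |d|.
Radius of convergence: R = |-4 − z₀| = |-4| = 4 (distance from z₀ to the singularity z = -4).

c_0 = -1/4, c_1 = 1/16, c_2 = -1/64, c_3 = 1/256; R = 4.


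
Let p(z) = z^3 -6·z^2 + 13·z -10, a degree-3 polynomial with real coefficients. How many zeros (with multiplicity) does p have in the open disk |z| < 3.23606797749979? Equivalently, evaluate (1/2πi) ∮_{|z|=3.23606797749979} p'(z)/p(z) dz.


The zeros of p are: (2 + 1i), (2 - 1i), 2.
Their magnitudes are: 2.236, 2.236, 2.
Zeros with |z| < R = 3.23606797749979: (2 + 1i), (2 - 1i), 2.
Count = 3.
By the argument principle, (1/2πi) ∮_{|z|=R} p'(z)/p(z) dz equals exactly this count.

Number of zeros inside |z| < 3.23606797749979: 3.
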